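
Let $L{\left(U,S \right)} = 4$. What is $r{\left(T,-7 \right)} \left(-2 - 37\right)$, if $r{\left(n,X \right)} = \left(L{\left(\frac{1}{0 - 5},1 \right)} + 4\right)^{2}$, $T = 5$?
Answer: $-2496$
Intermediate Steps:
$r{\left(n,X \right)} = 64$ ($r{\left(n,X \right)} = \left(4 + 4\right)^{2} = 8^{2} = 64$)
$r{\left(T,-7 \right)} \left(-2 - 37\right) = 64 \left(-2 - 37\right) = 64 \left(-39\right) = -2496$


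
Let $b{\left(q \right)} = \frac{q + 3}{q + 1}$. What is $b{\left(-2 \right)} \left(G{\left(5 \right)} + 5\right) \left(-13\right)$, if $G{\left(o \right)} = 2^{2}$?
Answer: $117$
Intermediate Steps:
$b{\left(q \right)} = \frac{3 + q}{1 + q}$
$G{\left(o \right)} = 4$
$b{\left(-2 \right)} \left(G{\left(5 \right)} + 5\right) \left(-13\right) = \frac{3 - 2}{1 - 2} \left(4 + 5\right) \left(-13\right) = \frac{1}{-1} \cdot 1 \cdot 9 \left(-13\right) = \left(-1\right) 1 \cdot 9 \left(-13\right) = \left(-1\right) 9 \left(-13\right) = \left(-9\right) \left(-13\right) = 117$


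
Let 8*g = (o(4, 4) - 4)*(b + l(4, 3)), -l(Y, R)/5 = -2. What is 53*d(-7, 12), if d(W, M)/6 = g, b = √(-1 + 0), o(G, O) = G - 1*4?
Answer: -1590 - 159*I ≈ -1590.0 - 159.0*I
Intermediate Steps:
o(G, O) = -4 + G (o(G, O) = G - 4 = -4 + G)
b = I (b = √(-1) = I ≈ 1.0*I)
l(Y, R) = 10 (l(Y, R) = -5*(-2) = 10)
g = -5 - I/2 (g = (((-4 + 4) - 4)*(I + 10))/8 = ((0 - 4)*(10 + I))/8 = (-4*(10 + I))/8 = (-40 - 4*I)/8 = -5 - I/2 ≈ -5.0 - 0.5*I)
d(W, M) = -30 - 3*I (d(W, M) = 6*(-5 - I/2) = -30 - 3*I)
53*d(-7, 12) = 53*(-30 - 3*I) = -1590 - 159*I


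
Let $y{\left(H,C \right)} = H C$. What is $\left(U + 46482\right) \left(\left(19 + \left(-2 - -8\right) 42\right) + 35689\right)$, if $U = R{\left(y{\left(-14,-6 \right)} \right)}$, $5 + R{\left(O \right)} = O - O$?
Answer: $1671312920$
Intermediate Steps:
$y{\left(H,C \right)} = C H$
$R{\left(O \right)} = -5$ ($R{\left(O \right)} = -5 + \left(O - O\right) = -5 + 0 = -5$)
$U = -5$
$\left(U + 46482\right) \left(\left(19 + \left(-2 - -8\right) 42\right) + 35689\right) = \left(-5 + 46482\right) \left(\left(19 + \left(-2 - -8\right) 42\right) + 35689\right) = 46477 \left(\left(19 + \left(-2 + 8\right) 42\right) + 35689\right) = 46477 \left(\left(19 + 6 \cdot 42\right) + 35689\right) = 46477 \left(\left(19 + 252\right) + 35689\right) = 46477 \left(271 + 35689\right) = 46477 \cdot 35960 = 1671312920$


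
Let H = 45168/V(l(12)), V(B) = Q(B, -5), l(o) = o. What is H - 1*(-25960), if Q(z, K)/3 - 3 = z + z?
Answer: 715976/27 ≈ 26518.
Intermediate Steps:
Q(z, K) = 9 + 6*z (Q(z, K) = 9 + 3*(z + z) = 9 + 3*(2*z) = 9 + 6*z)
V(B) = 9 + 6*B
H = 15056/27 (H = 45168/(9 + 6*12) = 45168/(9 + 72) = 45168/81 = 45168*(1/81) = 15056/27 ≈ 557.63)
H - 1*(-25960) = 15056/27 - 1*(-25960) = 15056/27 + 25960 = 715976/27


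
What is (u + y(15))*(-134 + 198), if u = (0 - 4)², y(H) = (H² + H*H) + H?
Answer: 30784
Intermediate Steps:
y(H) = H + 2*H² (y(H) = (H² + H²) + H = 2*H² + H = H + 2*H²)
u = 16 (u = (-4)² = 16)
(u + y(15))*(-134 + 198) = (16 + 15*(1 + 2*15))*(-134 + 198) = (16 + 15*(1 + 30))*64 = (16 + 15*31)*64 = (16 + 465)*64 = 481*64 = 30784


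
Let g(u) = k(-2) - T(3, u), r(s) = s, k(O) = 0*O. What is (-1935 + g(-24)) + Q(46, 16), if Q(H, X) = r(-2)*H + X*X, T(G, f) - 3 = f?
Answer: -1750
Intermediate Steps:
T(G, f) = 3 + f
k(O) = 0
Q(H, X) = X² - 2*H (Q(H, X) = -2*H + X*X = -2*H + X² = X² - 2*H)
g(u) = -3 - u (g(u) = 0 - (3 + u) = 0 + (-3 - u) = -3 - u)
(-1935 + g(-24)) + Q(46, 16) = (-1935 + (-3 - 1*(-24))) + (16² - 2*46) = (-1935 + (-3 + 24)) + (256 - 92) = (-1935 + 21) + 164 = -1914 + 164 = -1750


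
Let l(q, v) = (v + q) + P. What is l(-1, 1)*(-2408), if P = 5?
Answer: -12040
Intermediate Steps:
l(q, v) = 5 + q + v (l(q, v) = (v + q) + 5 = (q + v) + 5 = 5 + q + v)
l(-1, 1)*(-2408) = (5 - 1 + 1)*(-2408) = 5*(-2408) = -12040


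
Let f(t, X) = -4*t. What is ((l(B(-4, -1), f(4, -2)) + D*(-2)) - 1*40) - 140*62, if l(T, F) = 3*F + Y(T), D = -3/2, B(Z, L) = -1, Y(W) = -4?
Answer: -8769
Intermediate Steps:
D = -3/2 (D = -3*½ = -3/2 ≈ -1.5000)
l(T, F) = -4 + 3*F (l(T, F) = 3*F - 4 = -4 + 3*F)
((l(B(-4, -1), f(4, -2)) + D*(-2)) - 1*40) - 140*62 = (((-4 + 3*(-4*4)) - 3/2*(-2)) - 1*40) - 140*62 = (((-4 + 3*(-16)) + 3) - 40) - 8680 = (((-4 - 48) + 3) - 40) - 8680 = ((-52 + 3) - 40) - 8680 = (-49 - 40) - 8680 = -89 - 8680 = -8769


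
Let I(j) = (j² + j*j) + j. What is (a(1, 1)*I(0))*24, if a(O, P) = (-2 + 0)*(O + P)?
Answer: 0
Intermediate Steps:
a(O, P) = -2*O - 2*P (a(O, P) = -2*(O + P) = -2*O - 2*P)
I(j) = j + 2*j² (I(j) = (j² + j²) + j = 2*j² + j = j + 2*j²)
(a(1, 1)*I(0))*24 = ((-2*1 - 2*1)*(0*(1 + 2*0)))*24 = ((-2 - 2)*(0*(1 + 0)))*24 = -0*24 = -4*0*24 = 0*24 = 0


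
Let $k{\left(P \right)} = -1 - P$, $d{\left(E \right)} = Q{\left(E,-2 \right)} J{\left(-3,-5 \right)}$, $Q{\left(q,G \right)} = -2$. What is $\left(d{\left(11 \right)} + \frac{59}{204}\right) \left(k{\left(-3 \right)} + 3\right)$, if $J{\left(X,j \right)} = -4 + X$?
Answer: $\frac{14575}{204} \approx 71.446$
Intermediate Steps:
$d{\left(E \right)} = 14$ ($d{\left(E \right)} = - 2 \left(-4 - 3\right) = \left(-2\right) \left(-7\right) = 14$)
$\left(d{\left(11 \right)} + \frac{59}{204}\right) \left(k{\left(-3 \right)} + 3\right) = \left(14 + \frac{59}{204}\right) \left(\left(-1 - -3\right) + 3\right) = \left(14 + 59 \cdot \frac{1}{204}\right) \left(\left(-1 + 3\right) + 3\right) = \left(14 + \frac{59}{204}\right) \left(2 + 3\right) = \frac{2915}{204} \cdot 5 = \frac{14575}{204}$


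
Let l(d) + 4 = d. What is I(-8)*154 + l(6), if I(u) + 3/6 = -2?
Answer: -383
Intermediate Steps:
I(u) = -5/2 (I(u) = -½ - 2 = -5/2)
l(d) = -4 + d
I(-8)*154 + l(6) = -5/2*154 + (-4 + 6) = -385 + 2 = -383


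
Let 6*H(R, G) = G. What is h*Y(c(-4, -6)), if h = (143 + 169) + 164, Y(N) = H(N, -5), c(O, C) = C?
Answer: -1190/3 ≈ -396.67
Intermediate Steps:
H(R, G) = G/6
Y(N) = -⅚ (Y(N) = (⅙)*(-5) = -⅚)
h = 476 (h = 312 + 164 = 476)
h*Y(c(-4, -6)) = 476*(-⅚) = -1190/3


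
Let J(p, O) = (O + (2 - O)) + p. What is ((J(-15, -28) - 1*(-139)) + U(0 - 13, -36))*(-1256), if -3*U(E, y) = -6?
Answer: -160768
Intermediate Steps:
J(p, O) = 2 + p
U(E, y) = 2 (U(E, y) = -⅓*(-6) = 2)
((J(-15, -28) - 1*(-139)) + U(0 - 13, -36))*(-1256) = (((2 - 15) - 1*(-139)) + 2)*(-1256) = ((-13 + 139) + 2)*(-1256) = (126 + 2)*(-1256) = 128*(-1256) = -160768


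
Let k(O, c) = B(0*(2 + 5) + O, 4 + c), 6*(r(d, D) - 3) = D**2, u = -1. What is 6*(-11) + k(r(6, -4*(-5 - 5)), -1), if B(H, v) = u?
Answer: -67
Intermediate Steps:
B(H, v) = -1
r(d, D) = 3 + D**2/6
k(O, c) = -1
6*(-11) + k(r(6, -4*(-5 - 5)), -1) = 6*(-11) - 1 = -66 - 1 = -67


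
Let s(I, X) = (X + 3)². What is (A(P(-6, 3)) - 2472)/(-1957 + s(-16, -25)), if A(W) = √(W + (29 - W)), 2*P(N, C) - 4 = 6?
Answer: 824/491 - √29/1473 ≈ 1.6746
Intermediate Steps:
P(N, C) = 5 (P(N, C) = 2 + (½)*6 = 2 + 3 = 5)
s(I, X) = (3 + X)²
A(W) = √29
(A(P(-6, 3)) - 2472)/(-1957 + s(-16, -25)) = (√29 - 2472)/(-1957 + (3 - 25)²) = (-2472 + √29)/(-1957 + (-22)²) = (-2472 + √29)/(-1957 + 484) = (-2472 + √29)/(-1473) = (-2472 + √29)*(-1/1473) = 824/491 - √29/1473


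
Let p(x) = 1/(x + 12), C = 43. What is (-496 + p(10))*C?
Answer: -469173/22 ≈ -21326.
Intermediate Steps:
p(x) = 1/(12 + x)
(-496 + p(10))*C = (-496 + 1/(12 + 10))*43 = (-496 + 1/22)*43 = -10911/22*43 = -469173/22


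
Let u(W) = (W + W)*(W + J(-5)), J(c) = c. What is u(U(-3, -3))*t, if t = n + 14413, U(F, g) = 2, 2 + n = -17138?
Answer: 32724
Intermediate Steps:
n = -17140 (n = -2 - 17138 = -17140)
t = -2727 (t = -17140 + 14413 = -2727)
u(W) = 2*W*(-5 + W) (u(W) = (W + W)*(W - 5) = (2*W)*(-5 + W) = 2*W*(-5 + W))
u(U(-3, -3))*t = (2*2*(-5 + 2))*(-2727) = (2*2*(-3))*(-2727) = -12*(-2727) = 32724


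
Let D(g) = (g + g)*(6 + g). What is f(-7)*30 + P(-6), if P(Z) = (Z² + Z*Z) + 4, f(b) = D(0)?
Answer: 76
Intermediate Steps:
D(g) = 2*g*(6 + g) (D(g) = (2*g)*(6 + g) = 2*g*(6 + g))
f(b) = 0 (f(b) = 2*0*(6 + 0) = 2*0*6 = 0)
P(Z) = 4 + 2*Z² (P(Z) = (Z² + Z²) + 4 = 2*Z² + 4 = 4 + 2*Z²)
f(-7)*30 + P(-6) = 0*30 + (4 + 2*(-6)²) = 0 + (4 + 2*36) = 0 + (4 + 72) = 0 + 76 = 76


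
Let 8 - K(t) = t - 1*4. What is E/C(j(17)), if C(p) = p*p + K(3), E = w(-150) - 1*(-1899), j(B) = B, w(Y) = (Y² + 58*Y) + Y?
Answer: 15549/298 ≈ 52.178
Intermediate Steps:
w(Y) = Y² + 59*Y
E = 15549 (E = -150*(59 - 150) - 1*(-1899) = -150*(-91) + 1899 = 13650 + 1899 = 15549)
K(t) = 12 - t (K(t) = 8 - (t - 1*4) = 8 - (t - 4) = 8 - (-4 + t) = 8 + (4 - t) = 12 - t)
C(p) = 9 + p² (C(p) = p*p + (12 - 1*3) = p² + (12 - 3) = p² + 9 = 9 + p²)
E/C(j(17)) = 15549/(9 + 17²) = 15549/(9 + 289) = 15549/298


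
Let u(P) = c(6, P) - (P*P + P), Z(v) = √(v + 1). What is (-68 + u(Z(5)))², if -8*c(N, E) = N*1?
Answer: 89497/16 + 299*√6/2 ≈ 5959.8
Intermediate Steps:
c(N, E) = -N/8
Z(v) = √(1 + v)
u(P) = -¾ - P - P² (u(P) = -⅛*6 - (P*P + P) = -¾ - (P² + P) = -¾ - (P + P²) = -¾ + (-P - P²) = -¾ - P - P²)
(-68 + u(Z(5)))² = (-68 + (-¾ - √(1 + 5) - (√(1 + 5))²))² = (-68 + (-¾ - √6 - (√6)²))² = (-68 + (-¾ - √6 - 1*6))² = (-68 + (-¾ - √6 - 6))² = (-68 + (-27/4 - √6))² = (-299/4 - √6)²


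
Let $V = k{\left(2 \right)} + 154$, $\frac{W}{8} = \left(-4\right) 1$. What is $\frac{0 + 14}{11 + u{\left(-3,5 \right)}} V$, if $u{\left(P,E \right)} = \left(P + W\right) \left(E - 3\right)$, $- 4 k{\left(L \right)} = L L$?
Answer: $- \frac{2142}{59} \approx -36.305$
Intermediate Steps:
$W = -32$ ($W = 8 \left(\left(-4\right) 1\right) = 8 \left(-4\right) = -32$)
$k{\left(L \right)} = - \frac{L^{2}}{4}$ ($k{\left(L \right)} = - \frac{L L}{4} = - \frac{L^{2}}{4}$)
$u{\left(P,E \right)} = \left(-32 + P\right) \left(-3 + E\right)$ ($u{\left(P,E \right)} = \left(P - 32\right) \left(E - 3\right) = \left(-32 + P\right) \left(-3 + E\right)$)
$V = 153$ ($V = - \frac{2^{2}}{4} + 154 = \left(- \frac{1}{4}\right) 4 + 154 = -1 + 154 = 153$)
$\frac{0 + 14}{11 + u{\left(-3,5 \right)}} V = \frac{0 + 14}{11 + \left(96 - 160 - -9 + 5 \left(-3\right)\right)} 153 = \frac{14}{11 + \left(96 - 160 + 9 - 15\right)} 153 = \frac{14}{11 - 70} \cdot 153 = \frac{14}{-59} \cdot 153 = 14 \left(- \frac{1}{59}\right) 153 = \left(- \frac{14}{59}\right) 153 = - \frac{2142}{59}$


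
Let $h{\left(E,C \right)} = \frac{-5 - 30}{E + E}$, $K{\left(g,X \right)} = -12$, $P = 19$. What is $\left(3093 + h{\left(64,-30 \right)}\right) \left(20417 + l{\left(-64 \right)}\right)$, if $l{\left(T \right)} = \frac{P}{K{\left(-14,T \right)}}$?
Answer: $\frac{96981966965}{1536} \approx 6.3139 \cdot 10^{7}$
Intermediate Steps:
$h{\left(E,C \right)} = - \frac{35}{2 E}$
$l{\left(T \right)} = - \frac{19}{12}$ ($l{\left(T \right)} = \frac{19}{-12} = 19 \left(- \frac{1}{12}\right) = - \frac{19}{12}$)
$\left(3093 + h{\left(64,-30 \right)}\right) \left(20417 + l{\left(-64 \right)}\right) = \left(3093 - \frac{35}{2 \cdot 64}\right) \left(20417 - \frac{19}{12}\right) = \left(3093 - \frac{35}{128}\right) \frac{244985}{12} = \frac{395869}{128} \cdot \frac{244985}{12} = \frac{96981966965}{1536}$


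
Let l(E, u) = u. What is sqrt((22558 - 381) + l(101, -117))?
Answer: 2*sqrt(5515) ≈ 148.53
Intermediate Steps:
sqrt((22558 - 381) + l(101, -117)) = sqrt((22558 - 381) - 117) = sqrt(22177 - 117) = sqrt(22060) = 2*sqrt(5515)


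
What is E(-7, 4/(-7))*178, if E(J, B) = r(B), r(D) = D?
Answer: -712/7 ≈ -101.71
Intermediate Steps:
E(J, B) = B
E(-7, 4/(-7))*178 = (4/(-7))*178 = (4*(-⅐))*178 = -4/7*178 = -712/7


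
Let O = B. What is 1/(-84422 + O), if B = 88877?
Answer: 1/4455 ≈ 0.00022447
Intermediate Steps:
O = 88877
1/(-84422 + O) = 1/(-84422 + 88877) = 1/4455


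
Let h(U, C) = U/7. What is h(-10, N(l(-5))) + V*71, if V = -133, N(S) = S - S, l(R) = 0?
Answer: -66111/7 ≈ -9444.4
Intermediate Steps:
N(S) = 0
h(U, C) = U/7 (h(U, C) = U*(⅐) = U/7)
h(-10, N(l(-5))) + V*71 = (⅐)*(-10) - 133*71 = -10/7 - 9443 = -66111/7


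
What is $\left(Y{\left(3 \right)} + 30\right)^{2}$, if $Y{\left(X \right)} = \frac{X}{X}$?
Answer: $961$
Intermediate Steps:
$Y{\left(X \right)} = 1$
$\left(Y{\left(3 \right)} + 30\right)^{2} = \left(1 + 30\right)^{2} = 31^{2} = 961$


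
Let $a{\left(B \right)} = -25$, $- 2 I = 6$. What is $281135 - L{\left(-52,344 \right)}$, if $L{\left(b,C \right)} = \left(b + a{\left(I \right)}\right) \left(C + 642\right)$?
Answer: $357057$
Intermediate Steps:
$I = -3$ ($I = \left(- \frac{1}{2}\right) 6 = -3$)
$L{\left(b,C \right)} = \left(-25 + b\right) \left(642 + C\right)$ ($L{\left(b,C \right)} = \left(b - 25\right) \left(C + 642\right) = \left(-25 + b\right) \left(642 + C\right)$)
$281135 - L{\left(-52,344 \right)} = 281135 - \left(-16050 - 8600 + 642 \left(-52\right) + 344 \left(-52\right)\right) = 281135 - \left(-16050 - 8600 - 33384 - 17888\right) = 281135 - -75922 = 281135 + 75922 = 357057$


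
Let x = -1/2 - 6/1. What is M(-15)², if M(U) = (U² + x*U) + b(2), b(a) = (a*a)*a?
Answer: 436921/4 ≈ 1.0923e+5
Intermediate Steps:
b(a) = a³ (b(a) = a²*a = a³)
x = -13/2 (x = -1*½ - 6*1 = -½ - 6 = -13/2 ≈ -6.5000)
M(U) = 8 + U² - 13*U/2 (M(U) = (U² - 13*U/2) + 2³ = (U² - 13*U/2) + 8 = 8 + U² - 13*U/2)
M(-15)² = (8 + (-15)² - 13/2*(-15))² = (8 + 225 + 195/2)² = (661/2)² = 436921/4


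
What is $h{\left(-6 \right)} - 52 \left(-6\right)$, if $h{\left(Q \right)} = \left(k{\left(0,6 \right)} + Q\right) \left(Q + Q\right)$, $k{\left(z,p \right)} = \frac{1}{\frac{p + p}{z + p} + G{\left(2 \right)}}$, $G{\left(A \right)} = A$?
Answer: $381$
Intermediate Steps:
$k{\left(z,p \right)} = \frac{1}{2 + \frac{2 p}{p + z}}$ ($k{\left(z,p \right)} = \frac{1}{\frac{p + p}{z + p} + 2} = \frac{1}{\frac{2 p}{p + z} + 2} = \frac{1}{2 + \frac{2 p}{p + z}}$)
$h{\left(Q \right)} = 2 Q \left(\frac{1}{4} + Q\right)$ ($h{\left(Q \right)} = \left(\frac{6 + 0}{2 \left(0 + 2 \cdot 6\right)} + Q\right) \left(Q + Q\right) = \left(\frac{1}{2} \frac{1}{0 + 12} \cdot 6 + Q\right) 2 Q = \left(\frac{1}{2} \cdot \frac{1}{12} \cdot 6 + Q\right) 2 Q = \left(\frac{1}{4} + Q\right) 2 Q = 2 Q \left(\frac{1}{4} + Q\right)$)
$h{\left(-6 \right)} - 52 \left(-6\right) = \frac{1}{2} \left(-6\right) \left(1 + 4 \left(-6\right)\right) - 52 \left(-6\right) = \frac{1}{2} \left(-6\right) \left(1 - 24\right) - -312 = \frac{1}{2} \left(-6\right) \left(-23\right) + 312 = 69 + 312 = 381$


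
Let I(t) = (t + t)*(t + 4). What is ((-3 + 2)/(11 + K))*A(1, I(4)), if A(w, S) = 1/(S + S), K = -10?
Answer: -1/128 ≈ -0.0078125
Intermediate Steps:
I(t) = 2*t*(4 + t) (I(t) = (2*t)*(4 + t) = 2*t*(4 + t))
A(w, S) = 1/(2*S)
((-3 + 2)/(11 + K))*A(1, I(4)) = ((-3 + 2)/(11 - 10))*(1/(2*((2*4*(4 + 4))))) = (-1/1)*(1/(2*((2*4*8)))) = (-1*1)*((1/2)/64) = -1/(2*64) = -1*1/128 = -1/128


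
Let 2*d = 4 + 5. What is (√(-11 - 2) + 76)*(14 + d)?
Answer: 1406 + 37*I*√13/2 ≈ 1406.0 + 66.703*I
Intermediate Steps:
d = 9/2 (d = (4 + 5)/2 = (½)*9 = 9/2 ≈ 4.5000)
(√(-11 - 2) + 76)*(14 + d) = (√(-11 - 2) + 76)*(14 + 9/2) = (√(-13) + 76)*(37/2) = (I*√13 + 76)*(37/2) = (76 + I*√13)*(37/2) = 1406 + 37*I*√13/2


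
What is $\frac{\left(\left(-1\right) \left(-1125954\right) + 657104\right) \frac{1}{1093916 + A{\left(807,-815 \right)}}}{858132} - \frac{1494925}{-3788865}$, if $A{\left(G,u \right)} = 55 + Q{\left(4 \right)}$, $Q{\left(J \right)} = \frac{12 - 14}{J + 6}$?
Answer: $\frac{77966639832246125}{197604328504719708} \approx 0.39456$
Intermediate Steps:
$Q{\left(J \right)} = - \frac{2}{6 + J}$
$A{\left(G,u \right)} = \frac{274}{5}$ ($A{\left(G,u \right)} = 55 - \frac{2}{6 + 4} = 55 - \frac{2}{10} = 55 - \frac{1}{5} = \frac{274}{5}$)
$\frac{\left(\left(-1\right) \left(-1125954\right) + 657104\right) \frac{1}{1093916 + A{\left(807,-815 \right)}}}{858132} - \frac{1494925}{-3788865} = \frac{\left(\left(-1\right) \left(-1125954\right) + 657104\right) \frac{1}{1093916 + \frac{274}{5}}}{858132} - \frac{1494925}{-3788865} = \frac{1125954 + 657104}{\frac{5469854}{5}} \cdot \frac{1}{858132} - - \frac{298985}{757773} = 1783058 \cdot \frac{5}{5469854} \cdot \frac{1}{858132} + \frac{298985}{757773} = \frac{4457645}{2734927} \cdot \frac{1}{858132} + \frac{298985}{757773} = \frac{4457645}{2346928376364} + \frac{298985}{757773} = \frac{77966639832246125}{197604328504719708}$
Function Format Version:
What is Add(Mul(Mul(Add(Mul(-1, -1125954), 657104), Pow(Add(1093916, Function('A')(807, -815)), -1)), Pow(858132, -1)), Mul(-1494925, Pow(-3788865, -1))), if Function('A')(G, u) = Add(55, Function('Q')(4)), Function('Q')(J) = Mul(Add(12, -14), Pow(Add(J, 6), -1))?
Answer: Rational(77966639832246125, 197604328504719708) ≈ 0.39456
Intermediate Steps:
Function('Q')(J) = Mul(-2, Pow(Add(6, J), -1))
Function('A')(G, u) = Rational(274, 5) (Function('A')(G, u) = Add(55, Mul(-2, Pow(Add(6, 4), -1))) = Add(55, Mul(-2, Pow(10, -1))) = Add(55, Mul(-2, Rational(1, 10))) = Add(55, Rational(-1, 5)) = Rational(274, 5))
Add(Mul(Mul(Add(Mul(-1, -1125954), 657104), Pow(Add(1093916, Function('A')(807, -815)), -1)), Pow(858132, -1)), Mul(-1494925, Pow(-3788865, -1))) = Add(Mul(Mul(Add(Mul(-1, -1125954), 657104), Pow(Add(1093916, Rational(274, 5)), -1)), Pow(858132, -1)), Mul(-1494925, Pow(-3788865, -1))) = Add(Mul(Mul(Add(1125954, 657104), Pow(Rational(5469854, 5), -1)), Rational(1, 858132)), Mul(-1494925, Rational(-1, 3788865))) = Add(Mul(Mul(1783058, Rational(5, 5469854)), Rational(1, 858132)), Rational(298985, 757773)) = Add(Mul(Rational(4457645, 2734927), Rational(1, 858132)), Rational(298985, 757773)) = Add(Rational(4457645, 2346928376364), Rational(298985, 757773)) = Rational(77966639832246125, 197604328504719708)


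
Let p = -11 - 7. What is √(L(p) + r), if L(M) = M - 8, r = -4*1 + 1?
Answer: I*√29 ≈ 5.3852*I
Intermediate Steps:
p = -18
r = -3 (r = -4 + 1 = -3)
L(M) = -8 + M
√(L(p) + r) = √((-8 - 18) - 3) = √(-26 - 3) = √(-29) = I*√29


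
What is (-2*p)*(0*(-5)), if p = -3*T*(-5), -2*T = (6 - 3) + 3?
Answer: 0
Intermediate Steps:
T = -3 (T = -((6 - 3) + 3)/2 = -(3 + 3)/2 = -1/2*6 = -3)
p = -45 (p = -3*(-3)*(-5) = 9*(-5) = -45)
(-2*p)*(0*(-5)) = (-2*(-45))*(0*(-5)) = 90*0 = 0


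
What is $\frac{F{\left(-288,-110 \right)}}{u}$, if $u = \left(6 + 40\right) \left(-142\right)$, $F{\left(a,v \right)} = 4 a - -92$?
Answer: $\frac{265}{1633} \approx 0.16228$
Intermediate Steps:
$F{\left(a,v \right)} = 92 + 4 a$ ($F{\left(a,v \right)} = 4 a + 92 = 92 + 4 a$)
$u = -6532$ ($u = 46 \left(-142\right) = -6532$)
$\frac{F{\left(-288,-110 \right)}}{u} = \frac{92 + 4 \left(-288\right)}{-6532} = \left(92 - 1152\right) \left(- \frac{1}{6532}\right) = \left(-1060\right) \left(- \frac{1}{6532}\right) = \frac{265}{1633}$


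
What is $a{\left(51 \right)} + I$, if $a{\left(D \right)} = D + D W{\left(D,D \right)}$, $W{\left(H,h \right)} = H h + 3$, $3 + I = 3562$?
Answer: $136414$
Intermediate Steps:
$I = 3559$ ($I = -3 + 3562 = 3559$)
$W{\left(H,h \right)} = 3 + H h$
$a{\left(D \right)} = D + D \left(3 + D^{2}\right)$ ($a{\left(D \right)} = D + D \left(3 + D D\right) = D + D \left(3 + D^{2}\right)$)
$a{\left(51 \right)} + I = 51 \left(4 + 51^{2}\right) + 3559 = 51 \left(4 + 2601\right) + 3559 = 51 \cdot 2605 + 3559 = 132855 + 3559 = 136414$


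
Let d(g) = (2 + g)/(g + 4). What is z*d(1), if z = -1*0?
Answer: 0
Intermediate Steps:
d(g) = (2 + g)/(4 + g)
z = 0
z*d(1) = 0*((2 + 1)/(4 + 1)) = 0*(3/5) = 0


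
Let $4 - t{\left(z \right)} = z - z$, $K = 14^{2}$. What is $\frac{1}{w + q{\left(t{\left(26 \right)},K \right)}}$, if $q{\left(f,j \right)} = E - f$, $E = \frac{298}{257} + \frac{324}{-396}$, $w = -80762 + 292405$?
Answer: $\frac{2827}{598304418} \approx 4.725 \cdot 10^{-6}$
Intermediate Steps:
$K = 196$
$w = 211643$
$E = \frac{965}{2827}$ ($E = 298 \cdot \frac{1}{257} + 324 \left(- \frac{1}{396}\right) = \frac{298}{257} - \frac{9}{11} = \frac{965}{2827} \approx 0.34135$)
$t{\left(z \right)} = 4$ ($t{\left(z \right)} = 4 - \left(z - z\right) = 4 - 0 = 4 + 0 = 4$)
$q{\left(f,j \right)} = \frac{965}{2827} - f$
$\frac{1}{w + q{\left(t{\left(26 \right)},K \right)}} = \frac{1}{211643 + \left(\frac{965}{2827} - 4\right)} = \frac{1}{211643 - \frac{10343}{2827}} = \frac{1}{\frac{598304418}{2827}} = \frac{2827}{598304418}$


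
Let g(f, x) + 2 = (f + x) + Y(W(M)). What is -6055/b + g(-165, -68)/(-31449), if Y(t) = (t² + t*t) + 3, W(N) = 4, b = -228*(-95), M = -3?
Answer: -4135371/15137452 ≈ -0.27319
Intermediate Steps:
b = 21660
Y(t) = 3 + 2*t² (Y(t) = (t² + t²) + 3 = 2*t² + 3 = 3 + 2*t²)
g(f, x) = 33 + f + x (g(f, x) = -2 + ((f + x) + (3 + 2*4²)) = -2 + ((f + x) + (3 + 2*16)) = -2 + ((f + x) + (3 + 32)) = -2 + ((f + x) + 35) = -2 + (35 + f + x) = 33 + f + x)
-6055/b + g(-165, -68)/(-31449) = -6055/21660 + (33 - 165 - 68)/(-31449) = -6055*1/21660 - 200*(-1/31449) = -1211/4332 + 200/31449 = -4135371/15137452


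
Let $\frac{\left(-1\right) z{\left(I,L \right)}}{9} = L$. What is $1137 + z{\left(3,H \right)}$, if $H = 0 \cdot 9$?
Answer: $1137$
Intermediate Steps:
$H = 0$
$z{\left(I,L \right)} = - 9 L$
$1137 + z{\left(3,H \right)} = 1137 - 0 = 1137 + 0 = 1137$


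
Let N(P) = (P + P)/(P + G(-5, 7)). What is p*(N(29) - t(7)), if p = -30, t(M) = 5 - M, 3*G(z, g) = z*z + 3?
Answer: -2424/23 ≈ -105.39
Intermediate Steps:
G(z, g) = 1 + z**2/3 (G(z, g) = (z*z + 3)/3 = (z**2 + 3)/3 = (3 + z**2)/3 = 1 + z**2/3)
N(P) = 2*P/(28/3 + P) (N(P) = (P + P)/(P + (1 + (1/3)*(-5)**2)) = (2*P)/(P + (1 + (1/3)*25)) = (2*P)/(P + (1 + 25/3)) = (2*P)/(P + 28/3) = (2*P)/(28/3 + P) = 2*P/(28/3 + P))
p*(N(29) - t(7)) = -30*(6*29/(28 + 3*29) - (5 - 1*7)) = -30*(6*29/(28 + 87) - (5 - 7)) = -30*(6*29/115 - 1*(-2)) = -30*(6*29*(1/115) + 2) = -30*(174/115 + 2) = -30*404/115 = -2424/23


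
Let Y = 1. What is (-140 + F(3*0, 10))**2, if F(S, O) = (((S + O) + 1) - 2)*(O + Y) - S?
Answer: 1681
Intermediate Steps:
F(S, O) = -S + (1 + O)*(-1 + O + S) (F(S, O) = (((S + O) + 1) - 2)*(O + 1) - S = (((O + S) + 1) - 2)*(1 + O) - S = ((1 + O + S) - 2)*(1 + O) - S = (-1 + O + S)*(1 + O) - S = (1 + O)*(-1 + O + S) - S = -S + (1 + O)*(-1 + O + S))
(-140 + F(3*0, 10))**2 = (-140 + (-1 + 10**2 + 10*(3*0)))**2 = (-140 + (-1 + 100 + 10*0))**2 = (-140 + (-1 + 100 + 0))**2 = (-140 + 99)**2 = (-41)**2 = 1681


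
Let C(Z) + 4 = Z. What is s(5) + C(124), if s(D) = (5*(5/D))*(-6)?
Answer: 90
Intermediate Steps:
s(D) = -150/D (s(D) = (25/D)*(-6) = -150/D)
C(Z) = -4 + Z
s(5) + C(124) = -150/5 + (-4 + 124) = -150*⅕ + 120 = -30 + 120 = 90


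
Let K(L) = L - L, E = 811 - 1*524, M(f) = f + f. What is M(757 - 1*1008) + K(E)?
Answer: -502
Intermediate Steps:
M(f) = 2*f
E = 287 (E = 811 - 524 = 287)
K(L) = 0
M(757 - 1*1008) + K(E) = 2*(757 - 1*1008) + 0 = 2*(757 - 1008) + 0 = 2*(-251) + 0 = -502 + 0 = -502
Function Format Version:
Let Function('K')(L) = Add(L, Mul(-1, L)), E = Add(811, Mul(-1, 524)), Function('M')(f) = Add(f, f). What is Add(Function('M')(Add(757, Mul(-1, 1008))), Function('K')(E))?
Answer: -502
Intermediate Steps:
Function('M')(f) = Mul(2, f)
E = 287 (E = Add(811, -524) = 287)
Function('K')(L) = 0
Add(Function('M')(Add(757, Mul(-1, 1008))), Function('K')(E)) = Add(Mul(2, Add(757, Mul(-1, 1008))), 0) = Add(Mul(2, Add(757, -1008)), 0) = Add(Mul(2, -251), 0) = Add(-502, 0) = -502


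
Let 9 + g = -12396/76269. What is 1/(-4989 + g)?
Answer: -25423/127068286 ≈ -0.00020007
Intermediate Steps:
g = -232939/25423 (g = -9 - 12396/76269 = -9 - 12396*1/76269 = -9 - 4132/25423 = -232939/25423 ≈ -9.1625)
1/(-4989 + g) = 1/(-4989 - 232939/25423) = 1/(-127068286/25423) = -25423/127068286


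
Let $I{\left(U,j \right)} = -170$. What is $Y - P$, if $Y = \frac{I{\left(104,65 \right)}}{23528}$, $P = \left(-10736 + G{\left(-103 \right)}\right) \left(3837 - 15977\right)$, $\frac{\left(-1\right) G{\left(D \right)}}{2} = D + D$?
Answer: $- \frac{86730685125}{692} \approx -1.2533 \cdot 10^{8}$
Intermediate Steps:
$G{\left(D \right)} = - 4 D$ ($G{\left(D \right)} = - 2 \left(D + D\right) = - 2 \cdot 2 D = - 4 D$)
$P = 125333360$ ($P = \left(-10736 - -412\right) \left(3837 - 15977\right) = \left(-10736 + 412\right) \left(3837 - 15977\right) = \left(-10324\right) \left(-12140\right) = 125333360$)
$Y = - \frac{5}{692}$ ($Y = - \frac{170}{23528} = \left(-170\right) \frac{1}{23528} = - \frac{5}{692} \approx -0.0072254$)
$Y - P = - \frac{5}{692} - 125333360 = - \frac{86730685125}{692}$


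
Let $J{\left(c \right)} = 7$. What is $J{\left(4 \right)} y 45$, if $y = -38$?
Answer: $-11970$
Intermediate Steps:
$J{\left(4 \right)} y 45 = 7 \left(-38\right) 45 = \left(-266\right) 45 = -11970$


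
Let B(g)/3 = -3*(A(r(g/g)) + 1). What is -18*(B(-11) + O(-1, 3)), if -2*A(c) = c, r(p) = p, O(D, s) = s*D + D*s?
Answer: 189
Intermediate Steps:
O(D, s) = 2*D*s (O(D, s) = D*s + D*s = 2*D*s)
A(c) = -c/2
B(g) = -9/2 (B(g) = 3*(-3*(-g/(2*g) + 1)) = 3*(-3*(-½*1 + 1)) = 3*(-3*(-½ + 1)) = 3*(-3*½) = 3*(-3/2) = -9/2)
-18*(B(-11) + O(-1, 3)) = -18*(-9/2 + 2*(-1)*3) = -18*(-9/2 - 6) = -18*(-21/2) = 189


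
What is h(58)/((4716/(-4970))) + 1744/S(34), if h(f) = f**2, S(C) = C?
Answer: -70028002/20043 ≈ -3493.9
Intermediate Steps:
h(58)/((4716/(-4970))) + 1744/S(34) = 58**2/((4716/(-4970))) + 1744/34 = 3364/((4716*(-1/4970))) + 1744*(1/34) = 3364/(-2358/2485) + 872/17 = 3364*(-2485/2358) + 872/17 = -4179770/1179 + 872/17 = -70028002/20043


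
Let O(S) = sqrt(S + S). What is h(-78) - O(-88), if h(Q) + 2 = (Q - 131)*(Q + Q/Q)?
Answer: 16091 - 4*I*sqrt(11) ≈ 16091.0 - 13.266*I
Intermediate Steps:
h(Q) = -2 + (1 + Q)*(-131 + Q) (h(Q) = -2 + (Q - 131)*(Q + Q/Q) = -2 + (-131 + Q)*(Q + 1) = -2 + (-131 + Q)*(1 + Q) = -2 + (1 + Q)*(-131 + Q))
O(S) = sqrt(2)*sqrt(S) (O(S) = sqrt(2*S) = sqrt(2)*sqrt(S))
h(-78) - O(-88) = (-133 + (-78)**2 - 130*(-78)) - sqrt(2)*sqrt(-88) = (-133 + 6084 + 10140) - sqrt(2)*2*I*sqrt(22) = 16091 - 4*I*sqrt(11)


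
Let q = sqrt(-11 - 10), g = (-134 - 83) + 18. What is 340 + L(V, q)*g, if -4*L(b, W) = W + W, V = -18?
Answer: 340 + 199*I*sqrt(21)/2 ≈ 340.0 + 455.97*I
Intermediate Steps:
g = -199 (g = -217 + 18 = -199)
q = I*sqrt(21) (q = sqrt(-21) = I*sqrt(21) ≈ 4.5826*I)
L(b, W) = -W/2 (L(b, W) = -(W + W)/4 = -W/2)
340 + L(V, q)*g = 340 - I*sqrt(21)/2*(-199) = 340 + 199*I*sqrt(21)/2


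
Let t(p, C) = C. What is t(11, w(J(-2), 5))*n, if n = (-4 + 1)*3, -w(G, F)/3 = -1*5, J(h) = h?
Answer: -135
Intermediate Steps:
w(G, F) = 15 (w(G, F) = -(-3)*5 = -3*(-5) = 15)
n = -9 (n = -3*3 = -9)
t(11, w(J(-2), 5))*n = 15*(-9) = -135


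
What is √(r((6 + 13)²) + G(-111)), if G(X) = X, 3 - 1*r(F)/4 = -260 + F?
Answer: I*√503 ≈ 22.428*I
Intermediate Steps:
r(F) = 1052 - 4*F (r(F) = 12 - 4*(-260 + F) = 12 + (1040 - 4*F) = 1052 - 4*F)
√(r((6 + 13)²) + G(-111)) = √((1052 - 4*(6 + 13)²) - 111) = √((1052 - 4*19²) - 111) = √((1052 - 4*361) - 111) = √((1052 - 1444) - 111) = √(-392 - 111) = √(-503) = I*√503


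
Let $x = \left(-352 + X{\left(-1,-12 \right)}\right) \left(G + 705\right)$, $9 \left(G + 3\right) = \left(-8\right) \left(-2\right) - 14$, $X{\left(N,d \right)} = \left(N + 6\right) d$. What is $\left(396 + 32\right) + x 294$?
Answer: $- \frac{255175036}{3} \approx -8.5058 \cdot 10^{7}$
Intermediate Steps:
$X{\left(N,d \right)} = d \left(6 + N\right)$ ($X{\left(N,d \right)} = \left(6 + N\right) d = d \left(6 + N\right)$)
$G = - \frac{25}{9}$ ($G = -3 + \frac{\left(-8\right) \left(-2\right) - 14}{9} = -3 + \frac{16 - 14}{9} = -3 + \frac{1}{9} \cdot 2 = -3 + \frac{2}{9} = - \frac{25}{9} \approx -2.7778$)
$x = - \frac{2603840}{9}$ ($x = \left(-352 - 12 \left(6 - 1\right)\right) \left(- \frac{25}{9} + 705\right) = \left(-352 - 60\right) \frac{6320}{9} = \left(-412\right) \frac{6320}{9} = - \frac{2603840}{9} \approx -2.8932 \cdot 10^{5}$)
$\left(396 + 32\right) + x 294 = \left(396 + 32\right) - \frac{255176320}{3} = 428 - \frac{255176320}{3} = - \frac{255175036}{3}$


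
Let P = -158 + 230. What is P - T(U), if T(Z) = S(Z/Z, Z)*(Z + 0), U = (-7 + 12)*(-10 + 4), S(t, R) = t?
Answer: 102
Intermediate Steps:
P = 72
U = -30 (U = 5*(-6) = -30)
T(Z) = Z (T(Z) = (Z/Z)*(Z + 0) = 1*Z = Z)
P - T(U) = 72 - 1*(-30) = 72 + 30 = 102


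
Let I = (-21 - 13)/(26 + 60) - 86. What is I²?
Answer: 13801225/1849 ≈ 7464.2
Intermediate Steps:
I = -3715/43 (I = -34/86 - 86 = -34*1/86 - 86 = -17/43 - 86 = -3715/43 ≈ -86.395)
I² = (-3715/43)² = 13801225/1849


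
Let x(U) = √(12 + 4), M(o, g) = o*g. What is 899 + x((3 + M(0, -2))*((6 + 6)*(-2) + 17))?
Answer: 903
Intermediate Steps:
M(o, g) = g*o
x(U) = 4 (x(U) = √16 = 4)
899 + x((3 + M(0, -2))*((6 + 6)*(-2) + 17)) = 899 + 4 = 903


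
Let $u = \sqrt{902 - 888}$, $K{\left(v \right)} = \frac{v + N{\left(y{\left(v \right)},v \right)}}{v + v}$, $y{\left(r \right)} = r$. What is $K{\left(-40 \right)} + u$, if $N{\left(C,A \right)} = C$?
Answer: $1 + \sqrt{14} \approx 4.7417$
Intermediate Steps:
$K{\left(v \right)} = 1$ ($K{\left(v \right)} = \frac{v + v}{v + v} = \frac{2 v}{2 v} = 2 v \frac{1}{2 v} = 1$)
$u = \sqrt{14} \approx 3.7417$
$K{\left(-40 \right)} + u = 1 + \sqrt{14}$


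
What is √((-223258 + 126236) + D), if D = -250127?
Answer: 11*I*√2869 ≈ 589.19*I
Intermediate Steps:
√((-223258 + 126236) + D) = √((-223258 + 126236) - 250127) = √(-97022 - 250127) = √(-347149) = 11*I*√2869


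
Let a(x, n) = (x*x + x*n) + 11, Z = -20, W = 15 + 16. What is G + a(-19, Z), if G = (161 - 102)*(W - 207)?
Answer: -9632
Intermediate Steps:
W = 31
G = -10384 (G = (161 - 102)*(31 - 207) = 59*(-176) = -10384)
a(x, n) = 11 + x² + n*x (a(x, n) = (x² + n*x) + 11 = 11 + x² + n*x)
G + a(-19, Z) = -10384 + (11 + (-19)² - 20*(-19)) = -10384 + (11 + 361 + 380) = -10384 + 752 = -9632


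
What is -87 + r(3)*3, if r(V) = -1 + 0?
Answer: -90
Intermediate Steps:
r(V) = -1
-87 + r(3)*3 = -87 - 1*3 = -87 - 3 = -90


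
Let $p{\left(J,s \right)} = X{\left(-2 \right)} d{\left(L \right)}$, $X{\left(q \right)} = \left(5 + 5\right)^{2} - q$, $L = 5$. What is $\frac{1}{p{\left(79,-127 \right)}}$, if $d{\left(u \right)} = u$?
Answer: $\frac{1}{510} \approx 0.0019608$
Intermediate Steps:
$X{\left(q \right)} = 100 - q$ ($X{\left(q \right)} = 10^{2} - q = 100 - q$)
$p{\left(J,s \right)} = 510$ ($p{\left(J,s \right)} = \left(100 - -2\right) 5 = \left(100 + 2\right) 5 = 102 \cdot 5 = 510$)
$\frac{1}{p{\left(79,-127 \right)}} = \frac{1}{510}$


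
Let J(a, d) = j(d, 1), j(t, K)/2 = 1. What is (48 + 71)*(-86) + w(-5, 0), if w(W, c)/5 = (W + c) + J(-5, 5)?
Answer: -10249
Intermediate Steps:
j(t, K) = 2 (j(t, K) = 2*1 = 2)
J(a, d) = 2
w(W, c) = 10 + 5*W + 5*c (w(W, c) = 5*((W + c) + 2) = 5*(2 + W + c) = 10 + 5*W + 5*c)
(48 + 71)*(-86) + w(-5, 0) = (48 + 71)*(-86) + (10 + 5*(-5) + 5*0) = 119*(-86) + (10 - 25 + 0) = -10234 - 15 = -10249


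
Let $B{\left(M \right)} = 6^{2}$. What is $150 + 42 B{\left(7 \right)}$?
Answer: $1662$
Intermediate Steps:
$B{\left(M \right)} = 36$
$150 + 42 B{\left(7 \right)} = 150 + 42 \cdot 36 = 150 + 1512 = 1662$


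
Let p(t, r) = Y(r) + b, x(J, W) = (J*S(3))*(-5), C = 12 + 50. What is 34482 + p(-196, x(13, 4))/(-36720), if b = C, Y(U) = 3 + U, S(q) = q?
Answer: 126617917/3672 ≈ 34482.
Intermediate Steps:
C = 62
b = 62
x(J, W) = -15*J (x(J, W) = (J*3)*(-5) = (3*J)*(-5) = -15*J)
p(t, r) = 65 + r (p(t, r) = (3 + r) + 62 = 65 + r)
34482 + p(-196, x(13, 4))/(-36720) = 34482 + (65 - 15*13)/(-36720) = 34482 + (65 - 195)*(-1/36720) = 34482 - 130*(-1/36720) = 34482 + 13/3672 = 126617917/3672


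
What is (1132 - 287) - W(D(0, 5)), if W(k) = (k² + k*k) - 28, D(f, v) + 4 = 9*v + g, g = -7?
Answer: -1439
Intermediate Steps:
D(f, v) = -11 + 9*v (D(f, v) = -4 + (9*v - 7) = -4 + (-7 + 9*v) = -11 + 9*v)
W(k) = -28 + 2*k² (W(k) = (k² + k²) - 28 = 2*k² - 28 = -28 + 2*k²)
(1132 - 287) - W(D(0, 5)) = (1132 - 287) - (-28 + 2*(-11 + 9*5)²) = 845 - (-28 + 2*(-11 + 45)²) = 845 - (-28 + 2*34²) = 845 - (-28 + 2*1156) = 845 - (-28 + 2312) = 845 - 1*2284 = 845 - 2284 = -1439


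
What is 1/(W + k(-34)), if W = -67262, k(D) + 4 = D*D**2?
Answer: -1/106570 ≈ -9.3835e-6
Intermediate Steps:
k(D) = -4 + D**3 (k(D) = -4 + D*D**2 = -4 + D**3)
1/(W + k(-34)) = 1/(-67262 + (-4 + (-34)**3)) = 1/(-67262 + (-4 - 39304)) = 1/(-67262 - 39308) = 1/(-106570) = -1/106570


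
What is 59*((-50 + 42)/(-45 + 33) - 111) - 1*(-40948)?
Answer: 103315/3 ≈ 34438.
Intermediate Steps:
59*((-50 + 42)/(-45 + 33) - 111) - 1*(-40948) = 59*(-8/(-12) - 111) + 40948 = 59*(-8*(-1/12) - 111) + 40948 = 59*(⅔ - 111) + 40948 = 59*(-331/3) + 40948 = -19529/3 + 40948 = 103315/3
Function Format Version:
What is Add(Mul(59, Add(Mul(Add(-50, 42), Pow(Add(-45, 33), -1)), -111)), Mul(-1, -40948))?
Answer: Rational(103315, 3) ≈ 34438.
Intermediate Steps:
Add(Mul(59, Add(Mul(Add(-50, 42), Pow(Add(-45, 33), -1)), -111)), Mul(-1, -40948)) = Add(Mul(59, Add(Mul(-8, Pow(-12, -1)), -111)), 40948) = Add(Mul(59, Add(Mul(-8, Rational(-1, 12)), -111)), 40948) = Add(Mul(59, Add(Rational(2, 3), -111)), 40948) = Add(Mul(59, Rational(-331, 3)), 40948) = Add(Rational(-19529, 3), 40948) = Rational(103315, 3)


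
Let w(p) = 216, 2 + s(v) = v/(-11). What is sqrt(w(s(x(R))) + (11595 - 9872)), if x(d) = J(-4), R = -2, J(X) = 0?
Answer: sqrt(1939) ≈ 44.034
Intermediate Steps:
x(d) = 0
s(v) = -2 - v/11 (s(v) = -2 + v/(-11) = -2 + v*(-1/11) = -2 - v/11)
sqrt(w(s(x(R))) + (11595 - 9872)) = sqrt(216 + (11595 - 9872)) = sqrt(216 + 1723) = sqrt(1939)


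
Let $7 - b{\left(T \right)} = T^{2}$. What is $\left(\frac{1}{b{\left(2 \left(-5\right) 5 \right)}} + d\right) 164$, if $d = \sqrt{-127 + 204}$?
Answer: $- \frac{164}{2493} + 164 \sqrt{77} \approx 1439.0$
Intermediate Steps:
$d = \sqrt{77} \approx 8.775$
$b{\left(T \right)} = 7 - T^{2}$
$\left(\frac{1}{b{\left(2 \left(-5\right) 5 \right)}} + d\right) 164 = \left(\frac{1}{7 - \left(2 \left(-5\right) 5\right)^{2}} + \sqrt{77}\right) 164 = \left(\frac{1}{7 - \left(\left(-10\right) 5\right)^{2}} + \sqrt{77}\right) 164 = \left(\frac{1}{7 - \left(-50\right)^{2}} + \sqrt{77}\right) 164 = \left(\frac{1}{7 - 2500} + \sqrt{77}\right) 164 = \left(\frac{1}{-2493} + \sqrt{77}\right) 164 = \left(- \frac{1}{2493} + \sqrt{77}\right) 164 = - \frac{164}{2493} + 164 \sqrt{77}$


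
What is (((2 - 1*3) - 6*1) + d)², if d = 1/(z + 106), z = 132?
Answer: 2772225/56644 ≈ 48.941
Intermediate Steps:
d = 1/238 (d = 1/(132 + 106) = 1/238 ≈ 0.0042017)
(((2 - 1*3) - 6*1) + d)² = (((2 - 1*3) - 6*1) + 1/238)² = (((2 - 3) - 6) + 1/238)² = ((-1 - 6) + 1/238)² = (-7 + 1/238)² = (-1665/238)² = 2772225/56644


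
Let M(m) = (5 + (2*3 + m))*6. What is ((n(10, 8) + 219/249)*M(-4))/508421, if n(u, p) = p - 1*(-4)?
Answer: 44898/42198943 ≈ 0.0010640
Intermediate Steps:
n(u, p) = 4 + p (n(u, p) = p + 4 = 4 + p)
M(m) = 66 + 6*m (M(m) = (5 + (6 + m))*6 = (11 + m)*6 = 66 + 6*m)
((n(10, 8) + 219/249)*M(-4))/508421 = (((4 + 8) + 219/249)*(66 + 6*(-4)))/508421 = ((12 + 219*(1/249))*(66 - 24))*(1/508421) = ((12 + 73/83)*42)*(1/508421) = ((1069/83)*42)*(1/508421) = (44898/83)*(1/508421) = 44898/42198943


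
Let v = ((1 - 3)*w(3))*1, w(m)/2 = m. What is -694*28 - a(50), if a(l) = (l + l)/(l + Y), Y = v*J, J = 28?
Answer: -2778726/143 ≈ -19432.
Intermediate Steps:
w(m) = 2*m
v = -12 (v = ((1 - 3)*(2*3))*1 = -2*6*1 = -12*1 = -12)
Y = -336 (Y = -12*28 = -336)
a(l) = 2*l/(-336 + l) (a(l) = (l + l)/(l - 336) = (2*l)/(-336 + l) = 2*l/(-336 + l))
-694*28 - a(50) = -694*28 - 2*50/(-336 + 50) = -19432 - 2*50/(-286) = -19432 - 2*50*(-1)/286 = -19432 - 1*(-50/143) = -19432 + 50/143 = -2778726/143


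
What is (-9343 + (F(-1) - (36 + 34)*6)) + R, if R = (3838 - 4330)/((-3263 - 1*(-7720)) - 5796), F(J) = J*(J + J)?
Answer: -13069487/1339 ≈ -9760.6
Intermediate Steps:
F(J) = 2*J² (F(J) = J*(2*J) = 2*J²)
R = 492/1339 (R = -492/((-3263 + 7720) - 5796) = -492/(4457 - 5796) = -492/(-1339) = -492*(-1/1339) = 492/1339 ≈ 0.36744)
(-9343 + (F(-1) - (36 + 34)*6)) + R = (-9343 + (2*(-1)² - (36 + 34)*6)) + 492/1339 = (-9343 + (2*1 - 70*6)) + 492/1339 = (-9343 + (2 - 1*420)) + 492/1339 = (-9343 + (2 - 420)) + 492/1339 = (-9343 - 418) + 492/1339 = -9761 + 492/1339 = -13069487/1339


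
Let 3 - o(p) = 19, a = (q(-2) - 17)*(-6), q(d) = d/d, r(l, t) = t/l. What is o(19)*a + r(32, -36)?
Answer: -12297/8 ≈ -1537.1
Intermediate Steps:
q(d) = 1
a = 96 (a = (1 - 17)*(-6) = -16*(-6) = 96)
o(p) = -16 (o(p) = 3 - 1*19 = 3 - 19 = -16)
o(19)*a + r(32, -36) = -16*96 - 36/32 = -1536 - 36*1/32 = -1536 - 9/8 = -12297/8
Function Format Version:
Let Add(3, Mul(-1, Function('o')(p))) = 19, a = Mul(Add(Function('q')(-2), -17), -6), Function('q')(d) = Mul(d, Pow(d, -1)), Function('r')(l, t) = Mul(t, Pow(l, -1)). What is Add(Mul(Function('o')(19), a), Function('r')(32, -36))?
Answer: Rational(-12297, 8) ≈ -1537.1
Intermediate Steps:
Function('q')(d) = 1
a = 96 (a = Mul(Add(1, -17), -6) = Mul(-16, -6) = 96)
Function('o')(p) = -16 (Function('o')(p) = Add(3, Mul(-1, 19)) = Add(3, -19) = -16)
Add(Mul(Function('o')(19), a), Function('r')(32, -36)) = Add(Mul(-16, 96), Mul(-36, Pow(32, -1))) = Add(-1536, Mul(-36, Rational(1, 32))) = Add(-1536, Rational(-9, 8)) = Rational(-12297, 8)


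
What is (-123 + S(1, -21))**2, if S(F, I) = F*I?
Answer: 20736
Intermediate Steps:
(-123 + S(1, -21))**2 = (-123 + 1*(-21))**2 = (-123 - 21)**2 = (-144)**2 = 20736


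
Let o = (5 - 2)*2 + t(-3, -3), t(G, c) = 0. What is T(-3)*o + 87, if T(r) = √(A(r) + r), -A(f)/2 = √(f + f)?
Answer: 87 + 6*√(-3 - 2*I*√6) ≈ 94.029 - 12.546*I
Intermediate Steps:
A(f) = -2*√2*√f (A(f) = -2*√(f + f) = -2*√2*√f)
o = 6 (o = (5 - 2)*2 + 0 = 3*2 + 0 = 6 + 0 = 6)
T(r) = √(r - 2*√2*√r) (T(r) = √(-2*√2*√r + r) = √(r - 2*√2*√r))
T(-3)*o + 87 = √(-3 - 2*√2*√(-3))*6 + 87 = √(-3 - 2*√2*I*√3)*6 + 87 = √(-3 - 2*I*√6)*6 + 87 = 6*√(-3 - 2*I*√6) + 87 = 87 + 6*√(-3 - 2*I*√6)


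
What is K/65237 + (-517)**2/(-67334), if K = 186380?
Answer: -4887421573/4392668158 ≈ -1.1126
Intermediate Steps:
K/65237 + (-517)**2/(-67334) = 186380/65237 + (-517)**2/(-67334) = 186380*(1/65237) + 267289*(-1/67334) = 186380/65237 - 267289/67334 = -4887421573/4392668158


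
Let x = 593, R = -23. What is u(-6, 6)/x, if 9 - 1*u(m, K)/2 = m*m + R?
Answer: -8/593 ≈ -0.013491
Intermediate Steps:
u(m, K) = 64 - 2*m² (u(m, K) = 18 - 2*(m*m - 23) = 18 - 2*(m² - 23) = 18 - 2*(-23 + m²) = 18 + (46 - 2*m²) = 64 - 2*m²)
u(-6, 6)/x = (64 - 2*(-6)²)/593 = (64 - 2*36)*(1/593) = (64 - 72)*(1/593) = -8*1/593 = -8/593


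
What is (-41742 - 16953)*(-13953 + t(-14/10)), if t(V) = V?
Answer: 819053508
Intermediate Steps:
(-41742 - 16953)*(-13953 + t(-14/10)) = (-41742 - 16953)*(-13953 - 14/10) = -58695*(-13953 - 14*⅒) = -58695*(-13953 - 7/5) = -58695*(-69772/5) = 819053508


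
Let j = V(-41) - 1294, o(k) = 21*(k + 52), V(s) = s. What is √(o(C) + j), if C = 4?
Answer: I*√159 ≈ 12.61*I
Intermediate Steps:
o(k) = 1092 + 21*k (o(k) = 21*(52 + k) = 1092 + 21*k)
j = -1335 (j = -41 - 1294 = -1335)
√(o(C) + j) = √((1092 + 21*4) - 1335) = √((1092 + 84) - 1335) = √(1176 - 1335) = √(-159) = I*√159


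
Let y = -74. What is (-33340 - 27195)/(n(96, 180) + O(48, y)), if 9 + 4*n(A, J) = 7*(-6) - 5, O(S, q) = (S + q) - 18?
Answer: 60535/58 ≈ 1043.7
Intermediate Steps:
O(S, q) = -18 + S + q
n(A, J) = -14 (n(A, J) = -9/4 + (7*(-6) - 5)/4 = -9/4 + (-42 - 5)/4 = -9/4 + (¼)*(-47) = -9/4 - 47/4 = -14)
(-33340 - 27195)/(n(96, 180) + O(48, y)) = (-33340 - 27195)/(-14 + (-18 + 48 - 74)) = -60535/(-14 - 44) = -60535/(-58) = -60535*(-1/58) = 60535/58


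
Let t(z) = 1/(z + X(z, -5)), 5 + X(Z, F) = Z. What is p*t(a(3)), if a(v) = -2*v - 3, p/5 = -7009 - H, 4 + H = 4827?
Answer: 59160/23 ≈ 2572.2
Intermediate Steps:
H = 4823 (H = -4 + 4827 = 4823)
X(Z, F) = -5 + Z
p = -59160 (p = 5*(-7009 - 1*4823) = 5*(-7009 - 4823) = 5*(-11832) = -59160)
a(v) = -3 - 2*v
t(z) = 1/(-5 + 2*z) (t(z) = 1/(z + (-5 + z)) = 1/(-5 + 2*z))
p*t(a(3)) = -59160/(-5 + 2*(-3 - 2*3)) = -59160/(-5 + 2*(-3 - 6)) = -59160/(-5 + 2*(-9)) = -59160/(-5 - 18) = -59160/(-23) = -59160*(-1/23) = 59160/23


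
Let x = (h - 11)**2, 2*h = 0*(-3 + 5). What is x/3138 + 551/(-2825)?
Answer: -1387213/8864850 ≈ -0.15648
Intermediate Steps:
h = 0 (h = (0*(-3 + 5))/2 = (0*2)/2 = (1/2)*0 = 0)
x = 121 (x = (0 - 11)**2 = (-11)**2 = 121)
x/3138 + 551/(-2825) = 121/3138 + 551/(-2825) = 121*(1/3138) + 551*(-1/2825) = 121/3138 - 551/2825 = -1387213/8864850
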